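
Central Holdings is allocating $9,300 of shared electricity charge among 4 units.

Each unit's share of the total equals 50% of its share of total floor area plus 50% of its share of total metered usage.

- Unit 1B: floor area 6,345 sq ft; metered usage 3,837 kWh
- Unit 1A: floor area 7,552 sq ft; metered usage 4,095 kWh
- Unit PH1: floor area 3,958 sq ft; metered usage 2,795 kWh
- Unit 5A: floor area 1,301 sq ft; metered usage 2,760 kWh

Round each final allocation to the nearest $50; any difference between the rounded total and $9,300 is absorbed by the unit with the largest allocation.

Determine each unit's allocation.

Unit 1B: $2,850 · Unit 1A: $3,300 · Unit PH1: $1,900 · Unit 5A: $1,250

Floor area total 19,156; metered usage total 13,487.
Combined weights (50% floor area + 50% metered usage): Unit 1B 0.3079; Unit 1A 0.3489; Unit PH1 0.2069; Unit 5A 0.1363.
Proportional shares: Unit 1B 2,863.12; Unit 1A 3,245.06; Unit PH1 1,924.43; Unit 5A 1,267.39.
After rounding ($50): Unit 1B $2,850; Unit 1A $3,250; Unit PH1 $1,900; Unit 5A $1,250. Sum = $9,250.
Difference $9,300 − $9,250 = +$50 applied to largest allocation (Unit 1A): Unit 1A becomes $3,300.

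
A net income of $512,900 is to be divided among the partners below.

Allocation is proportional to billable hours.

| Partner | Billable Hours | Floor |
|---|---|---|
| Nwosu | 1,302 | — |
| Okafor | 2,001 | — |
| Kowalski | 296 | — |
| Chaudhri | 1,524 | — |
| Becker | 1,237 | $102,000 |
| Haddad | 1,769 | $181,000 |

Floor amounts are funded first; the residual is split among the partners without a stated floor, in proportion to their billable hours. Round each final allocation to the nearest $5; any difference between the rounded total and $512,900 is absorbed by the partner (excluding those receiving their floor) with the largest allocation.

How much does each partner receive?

Minimums first: Becker $102,000; Haddad $181,000. Balance $229,900.
Balance split over remaining billable hours 5,123: Nwosu 58,428.62 → $58,430; Okafor 89,796.97 → $89,795; Kowalski 13,283.31 → $13,285; Chaudhri 68,391.10 → $68,390.

Nwosu: $58,430 | Okafor: $89,795 | Kowalski: $13,285 | Chaudhri: $68,390 | Becker: $102,000 | Haddad: $181,000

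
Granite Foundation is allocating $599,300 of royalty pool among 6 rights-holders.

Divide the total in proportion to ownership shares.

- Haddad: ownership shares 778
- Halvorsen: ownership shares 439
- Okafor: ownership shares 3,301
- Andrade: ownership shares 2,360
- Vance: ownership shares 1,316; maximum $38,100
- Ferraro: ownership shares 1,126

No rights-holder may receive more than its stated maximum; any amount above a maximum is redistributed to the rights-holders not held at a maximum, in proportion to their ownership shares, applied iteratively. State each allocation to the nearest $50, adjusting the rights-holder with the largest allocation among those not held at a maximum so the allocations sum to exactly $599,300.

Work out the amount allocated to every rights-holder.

Haddad: $54,550 · Halvorsen: $30,800 · Okafor: $231,450 · Andrade: $165,450 · Vance: $38,100 · Ferraro: $78,950

Combined ownership shares = 9,320.
Proportional shares (ignoring caps): Haddad 50,027.40; Halvorsen 28,228.83; Okafor 212,262.80; Andrade 151,754.08; Vance 84,622.19; Ferraro 72,404.70.
Capped: Vance ($38,100); residual $561,200 reallocated over remaining ownership shares 8,004.
Redistributed shares: Haddad 54,549.43 → $54,550; Halvorsen 30,780.46 → $30,800; Okafor 231,449.43 → $231,450; Andrade 165,471.26 → $165,450; Ferraro 78,949.43 → $78,950.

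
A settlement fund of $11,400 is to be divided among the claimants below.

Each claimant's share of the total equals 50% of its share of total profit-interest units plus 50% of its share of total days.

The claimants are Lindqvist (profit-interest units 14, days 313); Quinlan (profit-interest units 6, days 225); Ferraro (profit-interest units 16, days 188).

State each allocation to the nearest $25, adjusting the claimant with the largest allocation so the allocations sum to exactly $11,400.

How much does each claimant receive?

Lindqvist: $4,675 | Quinlan: $2,725 | Ferraro: $4,000

Totals — profit-interest units 36, days 726.
Composite weights (50% profit-interest units + 50% days): Lindqvist 0.4100; Quinlan 0.2383; Ferraro 0.3517.
Raw shares: Lindqvist 4,674.10; Quinlan 2,716.53; Ferraro 4,009.37.
After rounding ($25): Lindqvist $4,675; Quinlan $2,725; Ferraro $4,000. Sum = $11,400.
No rounding difference to absorb.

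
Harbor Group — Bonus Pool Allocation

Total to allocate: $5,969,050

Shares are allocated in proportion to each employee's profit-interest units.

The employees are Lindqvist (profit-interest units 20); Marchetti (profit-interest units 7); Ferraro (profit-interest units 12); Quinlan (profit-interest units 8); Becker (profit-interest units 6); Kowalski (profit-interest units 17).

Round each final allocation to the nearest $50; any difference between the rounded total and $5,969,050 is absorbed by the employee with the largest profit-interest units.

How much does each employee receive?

Lindqvist: $1,705,400 · Marchetti: $596,900 · Ferraro: $1,023,250 · Quinlan: $682,200 · Becker: $511,650 · Kowalski: $1,449,650

Profit-interest units total: 70.
Raw shares: Lindqvist 20/70 × $5,969,050 = 1,705,442.86; Marchetti 7/70 × $5,969,050 = 596,905.00; Ferraro 12/70 × $5,969,050 = 1,023,265.71; Quinlan 8/70 × $5,969,050 = 682,177.14; Becker 6/70 × $5,969,050 = 511,632.86; Kowalski 17/70 × $5,969,050 = 1,449,626.43.
After rounding ($50): Lindqvist $1,705,450; Marchetti $596,900; Ferraro $1,023,250; Quinlan $682,200; Becker $511,650; Kowalski $1,449,650. Sum = $5,969,100.
Difference $5,969,050 − $5,969,100 = −$50 applied to largest profit-interest units (Lindqvist): Lindqvist becomes $1,705,400.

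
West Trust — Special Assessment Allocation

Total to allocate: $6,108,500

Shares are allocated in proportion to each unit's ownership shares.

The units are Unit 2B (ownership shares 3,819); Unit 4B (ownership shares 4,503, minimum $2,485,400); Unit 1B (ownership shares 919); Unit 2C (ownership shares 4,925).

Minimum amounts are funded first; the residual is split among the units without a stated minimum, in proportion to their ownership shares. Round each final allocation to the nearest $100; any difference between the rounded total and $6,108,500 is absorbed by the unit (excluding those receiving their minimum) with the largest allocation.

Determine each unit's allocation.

Fund the minimums — Unit 4B $2,485,400. Balance $3,623,100.
Balance split over remaining ownership shares 9,663: Unit 2B 1,431,917.51 → $1,431,900; Unit 1B 344,575.07 → $344,600; Unit 2C 1,846,607.42 → $1,846,600.

Unit 2B: $1,431,900; Unit 4B: $2,485,400; Unit 1B: $344,600; Unit 2C: $1,846,600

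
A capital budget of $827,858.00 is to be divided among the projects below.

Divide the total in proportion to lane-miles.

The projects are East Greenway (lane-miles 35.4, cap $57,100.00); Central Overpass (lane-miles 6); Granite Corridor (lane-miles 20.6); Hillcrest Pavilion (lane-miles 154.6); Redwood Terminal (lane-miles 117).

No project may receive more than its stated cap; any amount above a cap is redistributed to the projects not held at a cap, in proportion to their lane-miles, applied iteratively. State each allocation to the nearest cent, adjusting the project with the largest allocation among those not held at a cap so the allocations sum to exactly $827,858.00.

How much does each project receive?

East Greenway: $57,100.00; Central Overpass: $15,508.21; Granite Corridor: $53,244.85; Hillcrest Pavilion: $399,594.86; Redwood Terminal: $302,410.08

Total lane-miles = 333.6.
Proportional shares (ignoring caps): East Greenway 87,848.2410; Central Overpass 14,889.5324; Granite Corridor 51,120.7278; Hillcrest Pavilion 383,653.6175; Redwood Terminal 290,345.8813.
Cap binds for East Greenway ($57,100.00); remaining pool $770,758.00 reallocated over remaining lane-miles 298.2.
Shares after redistribution: Central Overpass 15,508.2093 → $15,508.21; Granite Corridor 53,244.8518 → $53,244.85; Hillcrest Pavilion 399,594.8585 → $399,594.86; Redwood Terminal 302,410.0805 → $302,410.08.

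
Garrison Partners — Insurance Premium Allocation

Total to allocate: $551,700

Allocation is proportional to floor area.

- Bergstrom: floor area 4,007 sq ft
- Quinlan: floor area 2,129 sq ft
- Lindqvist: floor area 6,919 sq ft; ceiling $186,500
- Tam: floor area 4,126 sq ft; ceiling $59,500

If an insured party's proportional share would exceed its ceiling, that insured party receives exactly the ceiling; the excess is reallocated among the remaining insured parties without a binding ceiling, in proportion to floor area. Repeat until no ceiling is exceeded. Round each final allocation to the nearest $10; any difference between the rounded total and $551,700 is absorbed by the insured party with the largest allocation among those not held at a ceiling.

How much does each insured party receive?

Combined floor area = 17,181.
Pro-rata shares before constraints: Bergstrom 128,668.99; Quinlan 68,364.43; Lindqvist 222,176.38; Tam 132,490.20.
Cap binds for Lindqvist ($186,500), Tam ($59,500); remaining pool $305,700 reallocated over remaining floor area 6,136.
Redistributed shares: Bergstrom 199,631.67 → $199,630; Quinlan 106,068.33 → $106,070.

Bergstrom: $199,630; Quinlan: $106,070; Lindqvist: $186,500; Tam: $59,500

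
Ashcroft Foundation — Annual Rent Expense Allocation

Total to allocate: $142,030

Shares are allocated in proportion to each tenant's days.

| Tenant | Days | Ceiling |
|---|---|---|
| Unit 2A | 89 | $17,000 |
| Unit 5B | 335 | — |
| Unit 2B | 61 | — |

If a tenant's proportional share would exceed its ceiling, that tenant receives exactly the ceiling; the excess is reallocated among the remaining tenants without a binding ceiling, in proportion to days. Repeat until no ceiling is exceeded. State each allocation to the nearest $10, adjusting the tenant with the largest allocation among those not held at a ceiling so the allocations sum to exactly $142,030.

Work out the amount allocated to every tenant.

Unit 2A: $17,000; Unit 5B: $105,770; Unit 2B: $19,260

Total days = 485.
Pro-rata shares before constraints: Unit 2A 26,063.24; Unit 5B 98,103.20; Unit 2B 17,863.57.
Cap binds for Unit 2A ($17,000); residual $125,030 reallocated over remaining days 396.
Shares after redistribution: Unit 5B 105,770.33 → $105,770; Unit 2B 19,259.67 → $19,260.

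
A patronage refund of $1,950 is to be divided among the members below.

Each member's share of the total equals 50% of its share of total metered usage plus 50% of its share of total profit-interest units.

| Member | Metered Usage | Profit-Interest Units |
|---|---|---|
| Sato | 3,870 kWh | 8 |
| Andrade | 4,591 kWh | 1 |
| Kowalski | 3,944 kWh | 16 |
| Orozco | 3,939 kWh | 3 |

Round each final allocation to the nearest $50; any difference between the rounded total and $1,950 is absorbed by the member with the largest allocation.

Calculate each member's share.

Sato: $500 · Andrade: $300 · Kowalski: $800 · Orozco: $350

Totals — metered usage 16,344, profit-interest units 28.
Combined weights (50% metered usage + 50% profit-interest units): Sato 0.2612; Andrade 0.1583; Kowalski 0.4064; Orozco 0.1741.
Pro-rata amounts: Sato 509.44; Andrade 308.70; Kowalski 792.42; Orozco 339.45.
Rounded to nearest $50: Sato $500; Andrade $300; Kowalski $800; Orozco $350. Sum = $1,950.
No rounding difference to absorb.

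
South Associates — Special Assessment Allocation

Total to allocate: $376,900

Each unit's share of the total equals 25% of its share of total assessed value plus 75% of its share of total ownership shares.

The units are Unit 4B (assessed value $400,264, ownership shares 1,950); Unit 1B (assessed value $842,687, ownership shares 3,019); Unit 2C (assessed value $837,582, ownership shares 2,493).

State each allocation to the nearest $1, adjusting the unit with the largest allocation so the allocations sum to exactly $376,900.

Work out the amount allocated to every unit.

Unit 4B: $91,997; Unit 1B: $152,530; Unit 2C: $132,373

Assessed value total 2,080,533; ownership shares total 7,462.
Composite weights (25% assessed value + 75% ownership shares): Unit 4B 0.2441; Unit 1B 0.4047; Unit 2C 0.3512.
Pro-rata amounts: Unit 4B 91,997.28; Unit 1B 152,529.91; Unit 2C 132,372.81.
At nearest $1: Unit 4B $91,997; Unit 1B $152,530; Unit 2C $132,373. Sum = $376,900.
No rounding difference to absorb.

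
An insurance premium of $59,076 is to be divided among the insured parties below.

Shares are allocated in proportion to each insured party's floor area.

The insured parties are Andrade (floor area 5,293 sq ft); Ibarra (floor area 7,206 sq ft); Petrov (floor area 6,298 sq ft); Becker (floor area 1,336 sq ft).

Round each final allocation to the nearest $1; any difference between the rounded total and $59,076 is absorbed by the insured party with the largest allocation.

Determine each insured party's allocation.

Andrade: $15,531 · Ibarra: $21,145 · Petrov: $18,480 · Becker: $3,920

Combined floor area = 20,133.
Unrounded shares: Andrade 5,293/20,133 × $59,076 = 15,531.18; Ibarra 7,206/20,133 × $59,076 = 21,144.47; Petrov 6,298/20,133 × $59,076 = 18,480.14; Becker 1,336/20,133 × $59,076 = 3,920.21.
At nearest $1: Andrade $15,531; Ibarra $21,144; Petrov $18,480; Becker $3,920. Sum = $59,075.
Difference $59,076 − $59,075 = +$1 applied to largest allocation (Ibarra): Ibarra becomes $21,145.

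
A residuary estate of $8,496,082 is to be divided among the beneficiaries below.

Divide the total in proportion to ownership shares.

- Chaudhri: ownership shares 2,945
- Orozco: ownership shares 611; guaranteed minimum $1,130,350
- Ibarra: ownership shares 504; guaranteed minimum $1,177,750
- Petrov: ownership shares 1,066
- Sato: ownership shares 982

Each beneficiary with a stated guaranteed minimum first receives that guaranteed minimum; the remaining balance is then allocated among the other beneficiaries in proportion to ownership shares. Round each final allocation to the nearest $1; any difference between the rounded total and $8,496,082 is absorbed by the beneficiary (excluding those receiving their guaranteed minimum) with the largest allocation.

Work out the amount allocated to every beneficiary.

Guaranteed amounts: Orozco $1,130,350; Ibarra $1,177,750. Residual $6,187,982.
Residual split over remaining ownership shares 4,993: Chaudhri 3,649,831.16 → $3,649,831; Petrov 1,321,127.34 → $1,321,127; Sato 1,217,023.498 → $1,217,023.
Rounding difference +$1 applied to Chaudhri → $3,649,832.

Chaudhri: $3,649,832; Orozco: $1,130,350; Ibarra: $1,177,750; Petrov: $1,321,127; Sato: $1,217,023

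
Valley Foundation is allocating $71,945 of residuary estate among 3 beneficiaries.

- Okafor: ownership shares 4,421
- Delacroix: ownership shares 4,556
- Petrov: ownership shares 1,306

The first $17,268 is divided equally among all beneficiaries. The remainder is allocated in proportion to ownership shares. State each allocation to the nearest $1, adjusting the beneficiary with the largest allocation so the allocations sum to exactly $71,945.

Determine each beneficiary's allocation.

Okafor: $29,263; Delacroix: $29,982; Petrov: $12,700

Equal tier: $17,268 ÷ 3 = $5,756 apiece.
Remainder $54,677 by ownership shares (total 10,283): Okafor 23,507.44 → $23,507; Delacroix 24,225.27 → $24,225; Petrov 6,944.29 → $6,944.
Rounding difference +$1 on remainder applied to Delacroix.
Totals: Okafor $5,756 + $23,507 = $29,263; Delacroix $5,756 + $24,226 = $29,982; Petrov $5,756 + $6,944 = $12,700.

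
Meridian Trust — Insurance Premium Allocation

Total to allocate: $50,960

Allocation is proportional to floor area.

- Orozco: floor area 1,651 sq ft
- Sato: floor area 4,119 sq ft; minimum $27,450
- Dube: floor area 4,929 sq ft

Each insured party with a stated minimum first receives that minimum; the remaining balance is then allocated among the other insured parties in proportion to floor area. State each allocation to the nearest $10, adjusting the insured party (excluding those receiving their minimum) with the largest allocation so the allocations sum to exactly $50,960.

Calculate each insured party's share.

Fund the minimums — Sato $27,450. Residual $23,510.
Residual split over remaining floor area 6,580: Orozco 5,898.94 → $5,900; Dube 17,611.06 → $17,610.

Orozco: $5,900 · Sato: $27,450 · Dube: $17,610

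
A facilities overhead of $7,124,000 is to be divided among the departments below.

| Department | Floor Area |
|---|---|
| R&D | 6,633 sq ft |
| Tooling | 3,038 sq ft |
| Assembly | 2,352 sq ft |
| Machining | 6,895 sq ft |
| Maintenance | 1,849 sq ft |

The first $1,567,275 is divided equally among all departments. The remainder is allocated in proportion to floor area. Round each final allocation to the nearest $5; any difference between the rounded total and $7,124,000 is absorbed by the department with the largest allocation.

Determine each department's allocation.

First tranche $1,567,275 split equally: $313,455 each.
Remainder $5,556,725 by floor area (total 20,767): R&D 1,774,823.37 → $1,774,825; Tooling 812,892.11 → $812,890; Assembly 629,335.83 → $629,335; Machining 1,844,927.96 → $1,844,930; Maintenance 494,745.73 → $494,745.
Totals: R&D $313,455 + $1,774,825 = $2,088,280; Tooling $313,455 + $812,890 = $1,126,345; Assembly $313,455 + $629,335 = $942,790; Machining $313,455 + $1,844,930 = $2,158,385; Maintenance $313,455 + $494,745 = $808,200.

R&D: $2,088,280 · Tooling: $1,126,345 · Assembly: $942,790 · Machining: $2,158,385 · Maintenance: $808,200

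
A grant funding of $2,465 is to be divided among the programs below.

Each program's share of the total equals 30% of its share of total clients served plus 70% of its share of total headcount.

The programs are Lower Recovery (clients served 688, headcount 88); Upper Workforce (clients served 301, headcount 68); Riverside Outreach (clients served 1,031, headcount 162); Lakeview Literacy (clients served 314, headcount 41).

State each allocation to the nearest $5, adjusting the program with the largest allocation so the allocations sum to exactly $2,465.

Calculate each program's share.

Lower Recovery: $640 · Upper Workforce: $420 · Riverside Outreach: $1,110 · Lakeview Literacy: $295

Clients served total 2,334; headcount total 359.
Blended shares (30% clients served + 70% headcount): Lower Recovery 0.2600; Upper Workforce 0.1713; Riverside Outreach 0.4484; Lakeview Literacy 0.1203.
Pro-rata amounts: Lower Recovery 640.95; Upper Workforce 422.20; Riverside Outreach 1,105.30; Lakeview Literacy 296.55.
At nearest $5: Lower Recovery $640; Upper Workforce $420; Riverside Outreach $1,105; Lakeview Literacy $295. Sum = $2,460.
Difference $2,465 − $2,460 = +$5 applied to largest allocation (Riverside Outreach): Riverside Outreach becomes $1,110.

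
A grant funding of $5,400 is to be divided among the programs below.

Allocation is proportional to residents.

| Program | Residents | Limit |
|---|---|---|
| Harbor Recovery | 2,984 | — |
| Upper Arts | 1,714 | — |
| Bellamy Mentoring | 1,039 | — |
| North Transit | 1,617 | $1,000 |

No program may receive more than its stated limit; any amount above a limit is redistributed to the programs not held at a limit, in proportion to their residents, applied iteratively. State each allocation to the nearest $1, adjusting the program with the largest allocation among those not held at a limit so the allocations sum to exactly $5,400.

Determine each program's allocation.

Total residents = 7,354.
Unconstrained shares: Harbor Recovery 2,191.13; Upper Arts 1,258.58; Bellamy Mentoring 762.93; North Transit 1,187.35.
Cap binds for North Transit ($1,000); residual $4,400 reallocated over remaining residents 5,737.
Shares after redistribution: Harbor Recovery 2,288.58 → $2,289; Upper Arts 1,314.55 → $1,315; Bellamy Mentoring 796.86 → $797.
Rounding difference −$1 applied to Harbor Recovery → $2,288.

Harbor Recovery: $2,288; Upper Arts: $1,315; Bellamy Mentoring: $797; North Transit: $1,000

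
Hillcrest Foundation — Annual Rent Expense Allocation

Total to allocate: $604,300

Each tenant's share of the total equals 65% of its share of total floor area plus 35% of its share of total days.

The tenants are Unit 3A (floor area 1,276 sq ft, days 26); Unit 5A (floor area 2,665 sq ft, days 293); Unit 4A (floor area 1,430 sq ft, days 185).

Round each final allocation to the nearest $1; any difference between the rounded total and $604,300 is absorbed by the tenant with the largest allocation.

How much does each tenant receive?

Unit 3A: $104,228 | Unit 5A: $317,857 | Unit 4A: $182,215

Floor area total 5,371; days total 504.
Blended shares (65% floor area + 35% days): Unit 3A 0.1725; Unit 5A 0.5260; Unit 4A 0.3015.
Pro-rata amounts: Unit 3A 104,228.12; Unit 5A 317,856.55; Unit 4A 182,215.33.
Rounded to nearest $1: Unit 3A $104,228; Unit 5A $317,857; Unit 4A $182,215. Sum = $604,300.
Rounded total matches; no reconciliation needed.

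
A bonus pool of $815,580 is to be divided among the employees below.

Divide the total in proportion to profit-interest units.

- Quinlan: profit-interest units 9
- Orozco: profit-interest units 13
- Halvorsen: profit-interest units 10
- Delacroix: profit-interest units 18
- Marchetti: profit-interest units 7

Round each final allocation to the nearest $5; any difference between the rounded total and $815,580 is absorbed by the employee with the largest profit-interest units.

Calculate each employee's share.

Combined profit-interest units = 9 + 13 + 10 + 18 + 7 = 57.
Proportional shares: Quinlan 128,775.79; Orozco 186,009.47; Halvorsen 143,084.21; Delacroix 257,551.58; Marchetti 100,158.95.
After rounding ($5): Quinlan $128,775; Orozco $186,010; Halvorsen $143,085; Delacroix $257,550; Marchetti $100,160. Sum = $815,580.
No rounding difference to absorb.

Quinlan: $128,775; Orozco: $186,010; Halvorsen: $143,085; Delacroix: $257,550; Marchetti: $100,160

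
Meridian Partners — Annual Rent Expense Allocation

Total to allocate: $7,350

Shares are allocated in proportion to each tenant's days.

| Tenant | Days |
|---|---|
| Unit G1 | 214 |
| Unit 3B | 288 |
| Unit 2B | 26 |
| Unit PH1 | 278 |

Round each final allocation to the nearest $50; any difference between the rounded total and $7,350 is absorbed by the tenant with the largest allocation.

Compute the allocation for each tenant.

Unit G1: $1,950 · Unit 3B: $2,600 · Unit 2B: $250 · Unit PH1: $2,550

Combined days = 806.
Raw shares: Unit G1 214/806 × $7,350 = 1,951.49; Unit 3B 288/806 × $7,350 = 2,626.30; Unit 2B 26/806 × $7,350 = 237.10; Unit PH1 278/806 × $7,350 = 2,535.11.
Rounded to nearest $50: Unit G1 $1,950; Unit 3B $2,650; Unit 2B $250; Unit PH1 $2,550. Sum = $7,400.
Difference $7,350 − $7,400 = −$50 applied to largest allocation (Unit 3B): Unit 3B becomes $2,600.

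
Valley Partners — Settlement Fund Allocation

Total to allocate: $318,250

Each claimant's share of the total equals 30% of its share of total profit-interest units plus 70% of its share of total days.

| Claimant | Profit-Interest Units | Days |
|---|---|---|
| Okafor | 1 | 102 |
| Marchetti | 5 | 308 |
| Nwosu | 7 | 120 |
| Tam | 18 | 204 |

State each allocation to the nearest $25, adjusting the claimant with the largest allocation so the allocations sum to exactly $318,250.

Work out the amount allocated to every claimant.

Okafor: $34,050; Marchetti: $108,875; Nwosu: $57,975; Tam: $117,350

Profit-interest units total 31; days total 734.
Composite weights (30% profit-interest units + 70% days): Okafor 0.1070; Marchetti 0.3421; Nwosu 0.1822; Tam 0.3687.
Raw shares: Okafor 34,037.67; Marchetti 108,879.71; Nwosu 57,979.85; Tam 117,352.76.
At nearest $25: Okafor $34,050; Marchetti $108,875; Nwosu $57,975; Tam $117,350. Sum = $318,250.
Sum already equals the total — no adjustment.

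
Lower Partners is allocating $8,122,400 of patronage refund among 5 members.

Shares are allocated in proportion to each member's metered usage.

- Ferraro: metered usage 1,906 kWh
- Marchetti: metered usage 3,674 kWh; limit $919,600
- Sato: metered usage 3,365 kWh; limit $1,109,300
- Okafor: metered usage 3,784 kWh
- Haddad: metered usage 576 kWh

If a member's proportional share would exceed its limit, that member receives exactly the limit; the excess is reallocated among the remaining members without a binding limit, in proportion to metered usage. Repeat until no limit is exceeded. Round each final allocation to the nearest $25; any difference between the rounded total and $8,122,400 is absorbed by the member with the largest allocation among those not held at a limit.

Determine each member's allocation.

Metered usage total: 13,305.
Unconstrained shares: Ferraro 1,163,569.67; Marchetti 2,242,893.47; Sato 2,054,255.99; Okafor 2,310,045.97; Haddad 351,634.90.
Cap binds for Marchetti ($919,600), Sato ($1,109,300); remaining pool $6,093,500 reallocated over remaining metered usage 6,266.
Redistributed shares: Ferraro 1,853,528.73 → $1,853,525; Okafor 3,679,828.28 → $3,679,825; Haddad 560,142.99 → $560,150.

Ferraro: $1,853,525 · Marchetti: $919,600 · Sato: $1,109,300 · Okafor: $3,679,825 · Haddad: $560,150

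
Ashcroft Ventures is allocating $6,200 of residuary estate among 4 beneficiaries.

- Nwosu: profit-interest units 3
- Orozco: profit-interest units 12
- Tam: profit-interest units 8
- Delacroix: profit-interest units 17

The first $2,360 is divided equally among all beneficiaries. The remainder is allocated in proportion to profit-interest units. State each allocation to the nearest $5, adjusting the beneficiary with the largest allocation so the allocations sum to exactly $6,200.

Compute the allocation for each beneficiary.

Nwosu: $880; Orozco: $1,740; Tam: $1,360; Delacroix: $2,220

First tranche $2,360 split equally: $590 each.
Remainder $3,840 by profit-interest units (total 40): Nwosu 288.00 → $290; Orozco 1,152.00 → $1,150; Tam 768.00 → $770; Delacroix 1,632.00 → $1,630.
Totals: Nwosu $590 + $290 = $880; Orozco $590 + $1,150 = $1,740; Tam $590 + $770 = $1,360; Delacroix $590 + $1,630 = $2,220.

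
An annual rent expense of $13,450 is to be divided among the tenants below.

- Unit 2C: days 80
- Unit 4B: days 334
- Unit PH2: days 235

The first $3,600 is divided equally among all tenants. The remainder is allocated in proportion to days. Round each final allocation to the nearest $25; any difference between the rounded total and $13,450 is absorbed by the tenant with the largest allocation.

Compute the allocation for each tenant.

Equal tier: $3,600 ÷ 3 = $1,200 apiece.
Remainder $9,850 by days (total 649): Unit 2C 1,214.18 → $1,225; Unit 4B 5,069.18 → $5,075; Unit PH2 3,566.64 → $3,575.
Rounding difference −$25 on remainder applied to Unit 4B.
Totals: Unit 2C $1,200 + $1,225 = $2,425; Unit 4B $1,200 + $5,050 = $6,250; Unit PH2 $1,200 + $3,575 = $4,775.

Unit 2C: $2,425 | Unit 4B: $6,250 | Unit PH2: $4,775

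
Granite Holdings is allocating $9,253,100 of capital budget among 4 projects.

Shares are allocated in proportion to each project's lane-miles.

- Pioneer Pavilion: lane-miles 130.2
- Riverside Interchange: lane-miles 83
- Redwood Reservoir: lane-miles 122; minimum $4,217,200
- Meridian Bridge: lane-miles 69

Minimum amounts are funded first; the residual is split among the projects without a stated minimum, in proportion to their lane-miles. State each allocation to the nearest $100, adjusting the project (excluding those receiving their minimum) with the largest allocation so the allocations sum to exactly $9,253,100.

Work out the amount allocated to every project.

Pioneer Pavilion: $2,323,500 · Riverside Interchange: $1,481,100 · Redwood Reservoir: $4,217,200 · Meridian Bridge: $1,231,300

Guaranteed amounts: Redwood Reservoir $4,217,200. Balance $5,035,900.
Balance split over remaining lane-miles 282.2: Pioneer Pavilion 2,323,437.92 → $2,323,400; Riverside Interchange 1,481,147.06 → $1,481,100; Meridian Bridge 1,231,315.02 → $1,231,300.
Rounding difference +$100 applied to Pioneer Pavilion → $2,323,500.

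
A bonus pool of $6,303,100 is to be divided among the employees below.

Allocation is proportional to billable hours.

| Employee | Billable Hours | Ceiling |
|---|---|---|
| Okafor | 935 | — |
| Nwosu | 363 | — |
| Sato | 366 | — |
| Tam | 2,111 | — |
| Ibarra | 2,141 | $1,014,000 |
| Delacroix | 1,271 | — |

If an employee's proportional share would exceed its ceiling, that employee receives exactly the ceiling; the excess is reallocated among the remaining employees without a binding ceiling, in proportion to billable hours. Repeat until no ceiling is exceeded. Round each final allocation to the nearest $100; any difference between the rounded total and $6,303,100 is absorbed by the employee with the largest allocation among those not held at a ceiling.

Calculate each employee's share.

Okafor: $980,000 | Nwosu: $380,500 | Sato: $383,600 | Tam: $2,212,800 | Ibarra: $1,014,000 | Delacroix: $1,332,200

Sum of billable hours: 7,187.
Unconstrained shares: Okafor 820,008.14; Nwosu 318,356.10; Sato 320,987.14; Tam 1,851,376.67; Ibarra 1,877,687.09; Delacroix 1,114,684.86.
Capped: Ibarra ($1,014,000); remaining pool $5,289,100 reallocated over remaining billable hours 5,046.
Shares after redistribution: Okafor 980,045.28 → $980,000; Nwosu 380,488.17 → $380,500; Sato 383,632.70 → $383,600; Tam 2,212,701.17 → $2,212,700; Delacroix 1,332,232.68 → $1,332,200.
Rounding difference +$100 applied to Tam → $2,212,800.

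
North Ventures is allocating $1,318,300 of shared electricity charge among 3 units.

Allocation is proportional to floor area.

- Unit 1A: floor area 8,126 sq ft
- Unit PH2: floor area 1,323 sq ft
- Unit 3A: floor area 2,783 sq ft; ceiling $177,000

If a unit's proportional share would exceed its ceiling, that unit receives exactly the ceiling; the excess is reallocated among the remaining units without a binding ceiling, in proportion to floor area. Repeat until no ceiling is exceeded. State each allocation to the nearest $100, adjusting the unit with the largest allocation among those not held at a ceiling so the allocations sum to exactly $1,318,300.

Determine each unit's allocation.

Unit 1A: $981,500 · Unit PH2: $159,800 · Unit 3A: $177,000

Combined floor area = 12,232.
Proportional shares (ignoring caps): Unit 1A 875,777.13; Unit PH2 142,585.91; Unit 3A 299,936.96.
Capped: Unit 3A ($177,000); remaining pool $1,141,300 reallocated over remaining floor area 9,449.
Shares after redistribution: Unit 1A 981,501.09 → $981,500; Unit PH2 159,798.91 → $159,800.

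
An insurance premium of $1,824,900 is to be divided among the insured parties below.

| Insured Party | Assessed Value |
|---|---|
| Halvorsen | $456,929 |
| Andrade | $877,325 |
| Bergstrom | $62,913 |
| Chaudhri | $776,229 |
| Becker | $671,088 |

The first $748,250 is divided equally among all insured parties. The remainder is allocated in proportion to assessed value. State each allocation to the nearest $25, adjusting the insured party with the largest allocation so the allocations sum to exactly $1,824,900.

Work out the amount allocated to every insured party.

Halvorsen: $322,600 | Andrade: $481,725 | Bergstrom: $173,475 | Chaudhri: $443,450 | Becker: $403,650

$748,250 shared equally gives $149,650 per insured party.
Remainder $1,076,650 by assessed value (total 2,844,484): Halvorsen 172,949.68 → $172,950; Andrade 332,071.46 → $332,075; Bergstrom 23,812.85 → $23,825; Chaudhri 293,806.17 → $293,800; Becker 254,009.83 → $254,000.
Totals: Halvorsen $149,650 + $172,950 = $322,600; Andrade $149,650 + $332,075 = $481,725; Bergstrom $149,650 + $23,825 = $173,475; Chaudhri $149,650 + $293,800 = $443,450; Becker $149,650 + $254,000 = $403,650.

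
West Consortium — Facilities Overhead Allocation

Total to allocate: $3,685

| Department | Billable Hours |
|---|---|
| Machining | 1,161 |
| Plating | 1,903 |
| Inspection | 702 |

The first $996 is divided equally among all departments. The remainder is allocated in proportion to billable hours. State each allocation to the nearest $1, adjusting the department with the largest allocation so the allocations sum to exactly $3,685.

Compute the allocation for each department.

First tranche $996 split equally: $332 each.
Remainder $2,689 by billable hours (total 3,766): Machining 828.98 → $829; Plating 1,358.78 → $1,359; Inspection 501.24 → $501.
Totals: Machining $332 + $829 = $1,161; Plating $332 + $1,359 = $1,691; Inspection $332 + $501 = $833.

Machining: $1,161 · Plating: $1,691 · Inspection: $833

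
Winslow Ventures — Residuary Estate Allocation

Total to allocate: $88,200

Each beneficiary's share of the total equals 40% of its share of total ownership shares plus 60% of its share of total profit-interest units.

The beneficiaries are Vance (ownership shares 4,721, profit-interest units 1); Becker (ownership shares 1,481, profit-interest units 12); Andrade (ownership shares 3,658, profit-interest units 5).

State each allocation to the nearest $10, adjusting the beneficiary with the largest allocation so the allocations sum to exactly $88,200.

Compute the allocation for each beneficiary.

Vance: $19,830 · Becker: $40,580 · Andrade: $27,790

Ownership shares total 9,860; profit-interest units total 18.
Blended shares (40% ownership shares + 60% profit-interest units): Vance 0.2249; Becker 0.4601; Andrade 0.3151.
Pro-rata amounts: Vance 19,832.18; Becker 40,579.16; Andrade 27,788.67.
After rounding ($10): Vance $19,830; Becker $40,580; Andrade $27,790. Sum = $88,200.
Sum already equals the total — no adjustment.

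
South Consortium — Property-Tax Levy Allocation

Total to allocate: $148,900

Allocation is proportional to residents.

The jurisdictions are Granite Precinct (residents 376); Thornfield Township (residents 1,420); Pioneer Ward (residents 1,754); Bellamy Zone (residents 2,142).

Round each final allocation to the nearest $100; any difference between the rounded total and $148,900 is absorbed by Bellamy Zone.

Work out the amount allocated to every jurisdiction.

Total residents = 5,692.
Pro-rata amounts: Granite Precinct 376/5,692 × $148,900 = 9,835.98; Thornfield Township 1,420/5,692 × $148,900 = 37,146.52; Pioneer Ward 1,754/5,692 × $148,900 = 45,883.80; Bellamy Zone 2,142/5,692 × $148,900 = 56,033.70.
Rounded to nearest $100: Granite Precinct $9,800; Thornfield Township $37,100; Pioneer Ward $45,900; Bellamy Zone $56,000. Sum = $148,800.
Difference $148,900 − $148,800 = +$100 applied to Bellamy Zone: Bellamy Zone becomes $56,100.

Granite Precinct: $9,800 · Thornfield Township: $37,100 · Pioneer Ward: $45,900 · Bellamy Zone: $56,100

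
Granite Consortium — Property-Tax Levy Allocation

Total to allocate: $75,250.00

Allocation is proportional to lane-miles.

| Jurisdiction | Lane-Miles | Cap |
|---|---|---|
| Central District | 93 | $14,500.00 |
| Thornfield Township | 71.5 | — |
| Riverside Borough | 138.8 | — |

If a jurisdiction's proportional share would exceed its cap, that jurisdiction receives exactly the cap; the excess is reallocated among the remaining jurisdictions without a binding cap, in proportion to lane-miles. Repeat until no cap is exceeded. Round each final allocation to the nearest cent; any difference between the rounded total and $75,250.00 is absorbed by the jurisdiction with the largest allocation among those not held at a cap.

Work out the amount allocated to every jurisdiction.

Combined lane-miles = 303.3.
Pro-rata shares before constraints: Central District 23,073.6894; Thornfield Township 17,739.4494; Riverside Borough 34,436.8612.
Held at cap: Central District ($14,500.00); remaining pool $60,750.00 reallocated over remaining lane-miles 210.3.
Remaining shares: Thornfield Township 20,654.4223 → $20,654.42; Riverside Borough 40,095.5777 → $40,095.58.

Central District: $14,500.00 · Thornfield Township: $20,654.42 · Riverside Borough: $40,095.58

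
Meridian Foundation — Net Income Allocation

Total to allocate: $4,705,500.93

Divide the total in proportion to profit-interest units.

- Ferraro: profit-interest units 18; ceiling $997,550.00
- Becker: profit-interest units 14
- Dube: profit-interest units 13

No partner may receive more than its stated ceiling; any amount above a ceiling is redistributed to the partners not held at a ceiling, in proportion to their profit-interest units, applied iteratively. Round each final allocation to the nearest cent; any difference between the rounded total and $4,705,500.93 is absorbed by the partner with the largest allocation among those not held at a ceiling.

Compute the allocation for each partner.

Total profit-interest units = 45.
Proportional shares (ignoring caps): Ferraro 1,882,200.3720; Becker 1,463,933.6227; Dube 1,359,366.9353.
Cap binds for Ferraro ($997,550.00); balance $3,707,950.93 reallocated over remaining profit-interest units 27.
Remaining shares: Becker 1,922,641.2230 → $1,922,641.22; Dube 1,785,309.7070 → $1,785,309.71.

Ferraro: $997,550.00; Becker: $1,922,641.22; Dube: $1,785,309.71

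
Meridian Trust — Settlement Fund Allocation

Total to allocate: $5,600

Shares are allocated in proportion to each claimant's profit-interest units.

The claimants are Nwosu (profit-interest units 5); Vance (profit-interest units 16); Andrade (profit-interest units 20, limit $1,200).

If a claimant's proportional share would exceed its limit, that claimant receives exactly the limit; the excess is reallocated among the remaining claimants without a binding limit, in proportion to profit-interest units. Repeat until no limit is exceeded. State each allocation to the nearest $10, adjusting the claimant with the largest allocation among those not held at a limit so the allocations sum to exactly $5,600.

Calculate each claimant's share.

Nwosu: $1,050; Vance: $3,350; Andrade: $1,200

Profit-interest units total: 41.
Unconstrained shares: Nwosu 682.93; Vance 2,185.37; Andrade 2,731.71.
Capped: Andrade ($1,200); balance $4,400 reallocated over remaining profit-interest units 21.
Redistributed shares: Nwosu 1,047.62 → $1,050; Vance 3,352.38 → $3,350.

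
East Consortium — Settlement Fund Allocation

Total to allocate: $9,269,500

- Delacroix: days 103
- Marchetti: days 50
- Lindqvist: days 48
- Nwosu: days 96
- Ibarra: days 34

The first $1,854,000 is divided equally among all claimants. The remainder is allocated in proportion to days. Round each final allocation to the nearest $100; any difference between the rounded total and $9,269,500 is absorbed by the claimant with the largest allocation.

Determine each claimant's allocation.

Delacroix: $2,678,300 | Marchetti: $1,491,000 | Lindqvist: $1,446,200 | Nwosu: $2,521,500 | Ibarra: $1,132,500

First tranche $1,854,000 split equally: $370,800 each.
Remainder $7,415,500 by days (total 331): Delacroix 2,307,542.30 → $2,307,500; Marchetti 1,120,166.16 → $1,120,200; Lindqvist 1,075,359.52 → $1,075,400; Nwosu 2,150,719.03 → $2,150,700; Ibarra 761,712.99 → $761,700.
Totals: Delacroix $370,800 + $2,307,500 = $2,678,300; Marchetti $370,800 + $1,120,200 = $1,491,000; Lindqvist $370,800 + $1,075,400 = $1,446,200; Nwosu $370,800 + $2,150,700 = $2,521,500; Ibarra $370,800 + $761,700 = $1,132,500.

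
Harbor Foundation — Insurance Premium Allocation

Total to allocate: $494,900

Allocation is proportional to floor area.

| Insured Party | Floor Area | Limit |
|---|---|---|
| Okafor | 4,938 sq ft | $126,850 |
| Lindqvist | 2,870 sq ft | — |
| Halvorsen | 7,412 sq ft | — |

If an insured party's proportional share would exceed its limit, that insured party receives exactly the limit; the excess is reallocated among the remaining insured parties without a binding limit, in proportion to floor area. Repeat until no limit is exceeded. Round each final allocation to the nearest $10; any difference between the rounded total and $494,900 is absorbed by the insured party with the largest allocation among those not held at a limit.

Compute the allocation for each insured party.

Okafor: $126,850; Lindqvist: $102,730; Halvorsen: $265,320

Sum of floor area: 15,220.
Proportional shares (ignoring caps): Okafor 160,566.11; Lindqvist 93,322.14; Halvorsen 241,011.75.
Held at cap: Okafor ($126,850); remaining pool $368,050 reallocated over remaining floor area 10,282.
Remaining shares: Lindqvist 102,733.27 → $102,730; Halvorsen 265,316.73 → $265,320.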